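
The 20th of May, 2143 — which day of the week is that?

Monday

Doomsday rule: the anchor day for the 2100s is Sunday. For year 43: 43÷12 = 3 r 7, and 7÷4 = 1, so 3+7+1 = 11.
Sunday + 11 ≡ Thursday — that's 2143's doomsday.
In May the doomsday date is May 9.
May 20 is 11 days after May 9; 11 mod 7 = 4, so Thursday + 4 = Monday.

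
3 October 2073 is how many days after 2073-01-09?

Jan 9, 2073 → Feb 9, 2073: 31 days (January has 31).
Feb 9, 2073 → Mar 9, 2073: 28 days (February has 28).
Mar 9, 2073 → Apr 9, 2073: 31 days (March has 31).
Apr 9, 2073 → May 9, 2073: 30 days (April has 30).
May 9, 2073 → Jun 9, 2073: 31 days (May has 31).
Jun 9, 2073 → Jul 9, 2073: 30 days (June has 30).
Jul 9, 2073 → Aug 9, 2073: 31 days (July has 31).
Aug 9, 2073 → Sep 9, 2073: 31 days (August has 31).
Sep 9, 2073 → Oct 3, 2073: 24 days.
Total: 267 days.

267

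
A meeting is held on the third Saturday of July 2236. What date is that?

July 1, 2236 is a Friday.
The first Saturday is therefore July 2 (1 days later).
The third Saturday is 2 + 2×7 = July 16.

July 16, 2236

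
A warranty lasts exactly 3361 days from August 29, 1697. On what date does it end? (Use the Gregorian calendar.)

+365 (one year) → Aug 29, 1698 (2996 left).
+365 (one year) → Aug 29, 1699 (2631 left).
+365 (one year) → Aug 29, 1700 (2266 left).
+365 (one year) → Aug 29, 1701 (1901 left).
+365 (one year) → Aug 29, 1702 (1536 left).
+365 (one year) → Aug 29, 1703 (1171 left).
+366 (one year; includes Feb 29, 1704) → Aug 29, 1704 (805 left).
+365 (one year) → Aug 29, 1705 (440 left).
+365 (one year) → Aug 29, 1706 (75 left).
Aug has 31 days: +3 → Sep 1, 1706 (72 left).
Sep has 30 days: +30 → Oct 1, 1706 (42 left).
Oct has 31 days: +31 → Nov 1, 1706 (11 left).
+11 → Nov 12, 1706.

November 12, 1706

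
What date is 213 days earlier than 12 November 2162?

April 13, 2162

−12 → Oct 31, 2162 (end of Oct, 31 days; 201 left).
−31 → Sep 30, 2162 (end of Sep, 30 days; 170 left).
−30 → Aug 31, 2162 (end of Aug, 31 days; 140 left).
−31 → Jul 31, 2162 (end of Jul, 31 days; 109 left).
−31 → Jun 30, 2162 (end of Jun, 30 days; 78 left).
−30 → May 31, 2162 (end of May, 31 days; 48 left).
−31 → Apr 30, 2162 (end of Apr, 30 days; 17 left).
−17 → Apr 13, 2162.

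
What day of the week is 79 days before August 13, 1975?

Monday

First find the weekday of Aug 13, 1975. Doomsday rule: the anchor day for the 1900s is Wednesday. For year 75: 75÷12 = 6 r 3, and 3÷4 = 0, so 6+3+0 = 9.
Wednesday + 9 ≡ Friday — that's 1975's doomsday.
In August the doomsday date is Aug 8.
Aug 13 is 5 days after Aug 8; 5 mod 7 = 5, so Friday + 5 = Wednesday.
79 mod 7 = 2, so 79 days before a Wednesday is Wednesday − 2 = Monday.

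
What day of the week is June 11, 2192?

Monday

Doomsday rule: the anchor day for the 2100s is Sunday. For year 92: 92÷12 = 7 r 8, and 8÷4 = 2, so 7+8+2 = 17.
Sunday + 17 ≡ Wednesday — that's 2192's doomsday.
In June the doomsday date is Jun 6.
Jun 11 is 5 days after Jun 6; 5 mod 7 = 5, so Wednesday + 5 = Monday.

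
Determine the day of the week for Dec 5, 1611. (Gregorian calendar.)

Monday

Doomsday rule: the anchor day for the 1600s is Tuesday. For year 11: 11÷12 = 0 r 11, and 11÷4 = 2, so 0+11+2 = 13.
Tuesday + 13 ≡ Monday — that's 1611's doomsday.
In December the doomsday date is Dec 12.
Dec 5 is 7 days before Dec 12; 7 mod 7 = 0, so Monday − 0 = Monday.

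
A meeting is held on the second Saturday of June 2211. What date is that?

June 8, 2211

June 1, 2211 is a Saturday.
The first Saturday is therefore June 1 (same day).
The second Saturday is 1 + 1×7 = June 8.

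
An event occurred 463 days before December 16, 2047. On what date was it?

−365 (one year) → Dec 16, 2046 (98 left).
−16 → Nov 30, 2046 (end of Nov, 30 days; 82 left).
−30 → Oct 31, 2046 (end of Oct, 31 days; 52 left).
−31 → Sep 30, 2046 (end of Sep, 30 days; 21 left).
−21 → Sep 9, 2046.

September 9, 2046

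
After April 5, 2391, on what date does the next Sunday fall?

Apr 5, 2391 is a Friday.
From Friday to the next Sunday is 2 days.
Apr 5, 2391 + 2 = Apr 7, 2391.

April 7, 2391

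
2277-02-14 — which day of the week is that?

Wednesday

Doomsday rule: the anchor day for the 2200s is Friday. For year 77: 77÷12 = 6 r 5, and 5÷4 = 1, so 6+5+1 = 12.
Friday + 12 ≡ Wednesday — that's 2277's doomsday.
In February the doomsday date is Feb 28 (2277 is not a leap year).
Feb 14 is 14 days before Feb 28; 14 mod 7 = 0, so Wednesday − 0 = Wednesday.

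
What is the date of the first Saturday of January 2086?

January 5, 2086

January 1, 2086 is a Tuesday.
The first Saturday is therefore January 5 (4 days later).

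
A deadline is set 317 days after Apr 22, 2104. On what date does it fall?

March 5, 2105

Apr has 30 days: +9 → May 1, 2104 (308 left).
May has 31 days: +31 → Jun 1, 2104 (277 left).
Jun has 30 days: +30 → Jul 1, 2104 (247 left).
Jul has 31 days: +31 → Aug 1, 2104 (216 left).
Aug has 31 days: +31 → Sep 1, 2104 (185 left).
Sep has 30 days: +30 → Oct 1, 2104 (155 left).
Oct has 31 days: +31 → Nov 1, 2104 (124 left).
Nov has 30 days: +30 → Dec 1, 2104 (94 left).
Dec has 31 days: +31 → Jan 1, 2105 (63 left).
Jan has 31 days: +31 → Feb 1, 2105 (32 left).
Feb has 28 days: +28 → Mar 1, 2105 (4 left).
+4 → Mar 5, 2105.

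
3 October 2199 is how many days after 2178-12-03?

7609

Dec 3, 2178 → Dec 3, 2179: 365 days.
Dec 3, 2179 → Dec 3, 2180: 366 days (Feb 29, 2180 is in that span).
Dec 3, 2180 → Dec 3, 2181: 365 days.
Dec 3, 2181 → Dec 3, 2182: 365 days.
Dec 3, 2182 → Dec 3, 2183: 365 days.
Dec 3, 2183 → Dec 3, 2184: 366 days (Feb 29, 2184 is in that span).
Dec 3, 2184 → Dec 3, 2185: 365 days.
Dec 3, 2185 → Dec 3, 2186: 365 days.
Dec 3, 2186 → Dec 3, 2187: 365 days.
Dec 3, 2187 → Dec 3, 2188: 366 days (Feb 29, 2188 is in that span).
Dec 3, 2188 → Dec 3, 2189: 365 days.
Dec 3, 2189 → Dec 3, 2190: 365 days.
Dec 3, 2190 → Dec 3, 2191: 365 days.
Dec 3, 2191 → Dec 3, 2192: 366 days (Feb 29, 2192 is in that span).
Dec 3, 2192 → Dec 3, 2193: 365 days.
Dec 3, 2193 → Dec 3, 2194: 365 days.
Dec 3, 2194 → Dec 3, 2195: 365 days.
Dec 3, 2195 → Dec 3, 2196: 366 days (Feb 29, 2196 is in that span).
Dec 3, 2196 → Dec 3, 2197: 365 days.
Dec 3, 2197 → Dec 3, 2198: 365 days.
Dec 3, 2198 → Jan 3, 2199: 31 days (December has 31).
Jan 3, 2199 → Feb 3, 2199: 31 days (January has 31).
Feb 3, 2199 → Mar 3, 2199: 28 days (February has 28).
Mar 3, 2199 → Apr 3, 2199: 31 days (March has 31).
Apr 3, 2199 → May 3, 2199: 30 days (April has 30).
May 3, 2199 → Jun 3, 2199: 31 days (May has 31).
Jun 3, 2199 → Jul 3, 2199: 30 days (June has 30).
Jul 3, 2199 → Aug 3, 2199: 31 days (July has 31).
Aug 3, 2199 → Sep 3, 2199: 31 days (August has 31).
Sep 3, 2199 → Oct 3, 2199: 30 days.
Total: 7609 days.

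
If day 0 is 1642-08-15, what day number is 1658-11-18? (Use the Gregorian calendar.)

5939

Aug 15, 1642 → Aug 15, 1643: 365 days.
Aug 15, 1643 → Aug 15, 1644: 366 days (Feb 29, 1644 is in that span).
Aug 15, 1644 → Aug 15, 1645: 365 days.
Aug 15, 1645 → Aug 15, 1646: 365 days.
Aug 15, 1646 → Aug 15, 1647: 365 days.
Aug 15, 1647 → Aug 15, 1648: 366 days (Feb 29, 1648 is in that span).
Aug 15, 1648 → Aug 15, 1649: 365 days.
Aug 15, 1649 → Aug 15, 1650: 365 days.
Aug 15, 1650 → Aug 15, 1651: 365 days.
Aug 15, 1651 → Aug 15, 1652: 366 days (Feb 29, 1652 is in that span).
Aug 15, 1652 → Aug 15, 1653: 365 days.
Aug 15, 1653 → Aug 15, 1654: 365 days.
Aug 15, 1654 → Aug 15, 1655: 365 days.
Aug 15, 1655 → Aug 15, 1656: 366 days (Feb 29, 1656 is in that span).
Aug 15, 1656 → Aug 15, 1657: 365 days.
Aug 15, 1657 → Aug 15, 1658: 365 days.
Aug 15, 1658 → Sep 15, 1658: 31 days (August has 31).
Sep 15, 1658 → Oct 15, 1658: 30 days (September has 30).
Oct 15, 1658 → Nov 15, 1658: 31 days (October has 31).
Nov 15, 1658 → Nov 18, 1658: 3 days.
Total: 5939 days.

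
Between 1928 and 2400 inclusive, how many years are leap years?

116

Multiples of 4 in [1928,2400]: 119.
Of those, multiples of 100: 5 (not leap unless ÷400).
Multiples of 400: 2.
Leap years = 119 − 5 + 2 = 116.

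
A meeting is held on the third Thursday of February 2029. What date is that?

February 1, 2029 is a Thursday.
The first Thursday is therefore February 1 (same day).
The third Thursday is 1 + 2×7 = February 15.

February 15, 2029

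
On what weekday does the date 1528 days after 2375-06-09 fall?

First find the weekday of Jun 9, 2375. Doomsday rule: the anchor day for the 2300s is Wednesday. For year 75: 75÷12 = 6 r 3, and 3÷4 = 0, so 6+3+0 = 9.
Wednesday + 9 ≡ Friday — that's 2375's doomsday.
In June the doomsday date is Jun 6.
Jun 9 is 3 days after Jun 6; 3 mod 7 = 3, so Friday + 3 = Monday.
1528 mod 7 = 2, so 1528 days after a Monday is Monday + 2 = Wednesday.

Wednesday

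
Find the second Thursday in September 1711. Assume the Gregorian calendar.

September 1, 1711 is a Tuesday.
The first Thursday is therefore September 3 (2 days later).
The second Thursday is 3 + 1×7 = September 10.

September 10, 1711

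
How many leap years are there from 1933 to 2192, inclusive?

64

Multiples of 4 in [1933,2192]: 65.
Of those, multiples of 100: 2 (not leap unless ÷400).
Multiples of 400: 1.
Leap years = 65 − 2 + 1 = 64.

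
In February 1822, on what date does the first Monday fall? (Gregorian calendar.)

February 4, 1822

February 1, 1822 is a Friday.
The first Monday is therefore February 4 (3 days later).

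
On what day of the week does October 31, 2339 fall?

Doomsday rule: the anchor day for the 2300s is Wednesday. For year 39: 39÷12 = 3 r 3, and 3÷4 = 0, so 3+3+0 = 6.
Wednesday + 6 ≡ Tuesday — that's 2339's doomsday.
In October the doomsday date is Oct 10.
Oct 31 is 21 days after Oct 10; 21 mod 7 = 0, so Tuesday + 0 = Tuesday.

Tuesday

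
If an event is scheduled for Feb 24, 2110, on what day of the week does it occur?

Monday

Doomsday rule: the anchor day for the 2100s is Sunday. For year 10: 10÷12 = 0 r 10, and 10÷4 = 2, so 0+10+2 = 12.
Sunday + 12 ≡ Friday — that's 2110's doomsday.
In February the doomsday date is Feb 28 (2110 is not a leap year).
Feb 24 is 4 days before Feb 28; 4 mod 7 = 4, so Friday − 4 = Monday.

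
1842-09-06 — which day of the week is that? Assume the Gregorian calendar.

Doomsday rule: the anchor day for the 1800s is Friday. For year 42: 42÷12 = 3 r 6, and 6÷4 = 1, so 3+6+1 = 10.
Friday + 10 ≡ Monday — that's 1842's doomsday.
In September the doomsday date is Sep 5.
Sep 6 is 1 day after Sep 5; 1 mod 7 = 1, so Monday + 1 = Tuesday.

Tuesday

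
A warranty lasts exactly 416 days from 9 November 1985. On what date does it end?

+365 (one year) → Nov 9, 1986 (51 left).
Nov has 30 days: +22 → Dec 1, 1986 (29 left).
+29 → Dec 30, 1986.

December 30, 1986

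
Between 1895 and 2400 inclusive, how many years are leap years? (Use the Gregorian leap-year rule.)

123

Multiples of 4 in [1895,2400]: 127.
Of those, multiples of 100: 6 (not leap unless ÷400).
Multiples of 400: 2.
Leap years = 127 − 6 + 2 = 123.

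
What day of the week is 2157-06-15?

Wednesday

Doomsday rule: the anchor day for the 2100s is Sunday. For year 57: 57÷12 = 4 r 9, and 9÷4 = 2, so 4+9+2 = 15.
Sunday + 15 ≡ Monday — that's 2157's doomsday.
In June the doomsday date is Jun 6.
Jun 15 is 9 days after Jun 6; 9 mod 7 = 2, so Monday + 2 = Wednesday.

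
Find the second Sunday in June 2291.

June 14, 2291

June 1, 2291 is a Monday.
The first Sunday is therefore June 7 (6 days later).
The second Sunday is 7 + 1×7 = June 14.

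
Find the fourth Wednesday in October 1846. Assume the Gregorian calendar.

October 28, 1846

October 1, 1846 is a Thursday.
The first Wednesday is therefore October 7 (6 days later).
The fourth Wednesday is 7 + 3×7 = October 28.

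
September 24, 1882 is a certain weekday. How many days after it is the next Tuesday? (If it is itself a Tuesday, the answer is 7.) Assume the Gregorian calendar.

Sep 24, 1882 is a Sunday.
From Sunday to the next Tuesday is 2 days.

2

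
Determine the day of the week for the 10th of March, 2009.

Doomsday rule: the anchor day for the 2000s is Tuesday. For year 09: 9÷12 = 0 r 9, and 9÷4 = 2, so 0+9+2 = 11.
Tuesday + 11 ≡ Saturday — that's 2009's doomsday.
In March the doomsday date is Mar 14.
Mar 10 is 4 days before Mar 14; 4 mod 7 = 4, so Saturday − 4 = Tuesday.

Tuesday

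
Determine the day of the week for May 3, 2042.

Saturday

Doomsday rule: the anchor day for the 2000s is Tuesday. For year 42: 42÷12 = 3 r 6, and 6÷4 = 1, so 3+6+1 = 10.
Tuesday + 10 ≡ Friday — that's 2042's doomsday.
In May the doomsday date is May 9.
May 3 is 6 days before May 9; 6 mod 7 = 6, so Friday − 6 = Saturday.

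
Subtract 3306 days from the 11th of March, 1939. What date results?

February 20, 1930

−365 (one year) → Mar 11, 1938 (2941 left).
−365 (one year) → Mar 11, 1937 (2576 left).
−365 (one year) → Mar 11, 1936 (2211 left).
−366 (one year; includes Feb 29, 1936) → Mar 11, 1935 (1845 left).
−365 (one year) → Mar 11, 1934 (1480 left).
−365 (one year) → Mar 11, 1933 (1115 left).
−365 (one year) → Mar 11, 1932 (750 left).
−366 (one year; includes Feb 29, 1932) → Mar 11, 1931 (384 left).
−11 → Feb 28, 1931 (end of Feb, 28 days; 373 left).
−28 → Jan 31, 1931 (end of Jan, 31 days; 345 left).
−31 → Dec 31, 1930 (end of Dec, 31 days; 314 left).
−31 → Nov 30, 1930 (end of Nov, 30 days; 283 left).
−30 → Oct 31, 1930 (end of Oct, 31 days; 253 left).
−31 → Sep 30, 1930 (end of Sep, 30 days; 222 left).
−30 → Aug 31, 1930 (end of Aug, 31 days; 192 left).
−31 → Jul 31, 1930 (end of Jul, 31 days; 161 left).
−31 → Jun 30, 1930 (end of Jun, 30 days; 130 left).
−30 → May 31, 1930 (end of May, 31 days; 100 left).
−31 → Apr 30, 1930 (end of Apr, 30 days; 69 left).
−30 → Mar 31, 1930 (end of Mar, 31 days; 39 left).
−31 → Feb 28, 1930 (end of Feb, 28 days; 8 left).
−8 → Feb 20, 1930.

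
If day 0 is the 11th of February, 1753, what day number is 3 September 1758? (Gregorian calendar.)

Feb 11, 1753 → Feb 11, 1754: 365 days.
Feb 11, 1754 → Feb 11, 1755: 365 days.
Feb 11, 1755 → Feb 11, 1756: 365 days.
Feb 11, 1756 → Feb 11, 1757: 366 days (Feb 29, 1756 is in that span).
Feb 11, 1757 → Feb 11, 1758: 365 days.
Feb 11, 1758 → Mar 11, 1758: 28 days (February has 28).
Mar 11, 1758 → Apr 11, 1758: 31 days (March has 31).
Apr 11, 1758 → May 11, 1758: 30 days (April has 30).
May 11, 1758 → Jun 11, 1758: 31 days (May has 31).
Jun 11, 1758 → Jul 11, 1758: 30 days (June has 30).
Jul 11, 1758 → Aug 11, 1758: 31 days (July has 31).
Aug 11, 1758 → Sep 3, 1758: 23 days.
Total: 2030 days.

2030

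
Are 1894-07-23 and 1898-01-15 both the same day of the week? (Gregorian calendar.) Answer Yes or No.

No

From Jul 23, 1894 to Jan 15, 1898 is 1272 days.
1272 mod 7 = 5, so they are different weekdays.
(Jul 23, 1894 is a Monday; Jan 15, 1898 is a Saturday.)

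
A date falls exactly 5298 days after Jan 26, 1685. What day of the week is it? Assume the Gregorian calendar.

First find the weekday of Jan 26, 1685. Doomsday rule: the anchor day for the 1600s is Tuesday. For year 85: 85÷12 = 7 r 1, and 1÷4 = 0, so 7+1+0 = 8.
Tuesday + 8 ≡ Wednesday — that's 1685's doomsday.
In January the doomsday date is Jan 3 (1685 is not a leap year).
Jan 26 is 23 days after Jan 3; 23 mod 7 = 2, so Wednesday + 2 = Friday.
5298 mod 7 = 6, so 5298 days after a Friday is Friday + 6 = Thursday.

Thursday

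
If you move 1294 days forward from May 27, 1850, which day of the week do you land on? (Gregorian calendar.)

First find the weekday of May 27, 1850. Doomsday rule: the anchor day for the 1800s is Friday. For year 50: 50÷12 = 4 r 2, and 2÷4 = 0, so 4+2+0 = 6.
Friday + 6 ≡ Thursday — that's 1850's doomsday.
In May the doomsday date is May 9.
May 27 is 18 days after May 9; 18 mod 7 = 4, so Thursday + 4 = Monday.
1294 mod 7 = 6, so 1294 days after a Monday is Monday + 6 = Sunday.

Sunday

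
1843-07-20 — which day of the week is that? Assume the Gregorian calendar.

Doomsday rule: the anchor day for the 1800s is Friday. For year 43: 43÷12 = 3 r 7, and 7÷4 = 1, so 3+7+1 = 11.
Friday + 11 ≡ Tuesday — that's 1843's doomsday.
In July the doomsday date is Jul 11.
Jul 20 is 9 days after Jul 11; 9 mod 7 = 2, so Tuesday + 2 = Thursday.

Thursday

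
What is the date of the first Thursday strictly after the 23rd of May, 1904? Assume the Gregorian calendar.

May 23, 1904 is a Monday.
From Monday to the next Thursday is 3 days.
May 23, 1904 + 3 = May 26, 1904.

May 26, 1904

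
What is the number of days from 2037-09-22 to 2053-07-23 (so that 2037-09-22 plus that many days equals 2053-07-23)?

5783

Sep 22, 2037 → Sep 22, 2038: 365 days.
Sep 22, 2038 → Sep 22, 2039: 365 days.
Sep 22, 2039 → Sep 22, 2040: 366 days (Feb 29, 2040 is in that span).
Sep 22, 2040 → Sep 22, 2041: 365 days.
Sep 22, 2041 → Sep 22, 2042: 365 days.
Sep 22, 2042 → Sep 22, 2043: 365 days.
Sep 22, 2043 → Sep 22, 2044: 366 days (Feb 29, 2044 is in that span).
Sep 22, 2044 → Sep 22, 2045: 365 days.
Sep 22, 2045 → Sep 22, 2046: 365 days.
Sep 22, 2046 → Sep 22, 2047: 365 days.
Sep 22, 2047 → Sep 22, 2048: 366 days (Feb 29, 2048 is in that span).
Sep 22, 2048 → Sep 22, 2049: 365 days.
Sep 22, 2049 → Sep 22, 2050: 365 days.
Sep 22, 2050 → Sep 22, 2051: 365 days.
Sep 22, 2051 → Sep 22, 2052: 366 days (Feb 29, 2052 is in that span).
Sep 22, 2052 → Oct 22, 2052: 30 days (September has 30).
Oct 22, 2052 → Nov 22, 2052: 31 days (October has 31).
Nov 22, 2052 → Dec 22, 2052: 30 days (November has 30).
Dec 22, 2052 → Jan 22, 2053: 31 days (December has 31).
Jan 22, 2053 → Feb 22, 2053: 31 days (January has 31).
Feb 22, 2053 → Mar 22, 2053: 28 days (February has 28).
Mar 22, 2053 → Apr 22, 2053: 31 days (March has 31).
Apr 22, 2053 → May 22, 2053: 30 days (April has 30).
May 22, 2053 → Jun 22, 2053: 31 days (May has 31).
Jun 22, 2053 → Jul 22, 2053: 30 days (June has 30).
Jul 22, 2053 → Jul 23, 2053: 1 days.
Total: 5783 days.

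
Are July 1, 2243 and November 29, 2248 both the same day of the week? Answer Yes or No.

From Jul 1, 2243 to Nov 29, 2248 is 1978 days.
1978 mod 7 = 4, so they are different weekdays.
(Jul 1, 2243 is a Saturday; Nov 29, 2248 is a Wednesday.)

No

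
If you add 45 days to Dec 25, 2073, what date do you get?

February 8, 2074

Dec has 31 days: +7 → Jan 1, 2074 (38 left).
Jan has 31 days: +31 → Feb 1, 2074 (7 left).
+7 → Feb 8, 2074.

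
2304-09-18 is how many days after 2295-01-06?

Jan 6, 2295 → Jan 6, 2296: 365 days.
Jan 6, 2296 → Jan 6, 2297: 366 days (Feb 29, 2296 is in that span).
Jan 6, 2297 → Jan 6, 2298: 365 days.
Jan 6, 2298 → Jan 6, 2299: 365 days.
Jan 6, 2299 → Jan 6, 2300: 365 days.
Jan 6, 2300 → Jan 6, 2301: 365 days.
Jan 6, 2301 → Jan 6, 2302: 365 days.
Jan 6, 2302 → Jan 6, 2303: 365 days.
Jan 6, 2303 → Jan 6, 2304: 365 days.
Jan 6, 2304 → Feb 6, 2304: 31 days (January has 31).
Feb 6, 2304 → Mar 6, 2304: 29 days (February has 29).
Mar 6, 2304 → Apr 6, 2304: 31 days (March has 31).
Apr 6, 2304 → May 6, 2304: 30 days (April has 30).
May 6, 2304 → Jun 6, 2304: 31 days (May has 31).
Jun 6, 2304 → Jul 6, 2304: 30 days (June has 30).
Jul 6, 2304 → Aug 6, 2304: 31 days (July has 31).
Aug 6, 2304 → Sep 6, 2304: 31 days (August has 31).
Sep 6, 2304 → Sep 18, 2304: 12 days.
Total: 3542 days.

3542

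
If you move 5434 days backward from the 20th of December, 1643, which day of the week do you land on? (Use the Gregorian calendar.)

Dec 20, 1643 is a Sunday.
5434 mod 7 = 2, so 5434 days before a Sunday is Sunday − 2 = Friday.

Friday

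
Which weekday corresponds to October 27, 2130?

Doomsday rule: the anchor day for the 2100s is Sunday. For year 30: 30÷12 = 2 r 6, and 6÷4 = 1, so 2+6+1 = 9.
Sunday + 9 ≡ Tuesday — that's 2130's doomsday.
In October the doomsday date is Oct 10.
Oct 27 is 17 days after Oct 10; 17 mod 7 = 3, so Tuesday + 3 = Friday.

Friday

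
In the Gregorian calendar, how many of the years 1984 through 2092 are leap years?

Multiples of 4 in [1984,2092]: 28.
Of those, multiples of 100: 1 (not leap unless ÷400).
Multiples of 400: 1.
Leap years = 28 − 1 + 1 = 28.

28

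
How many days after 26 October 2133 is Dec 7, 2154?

7712

Oct 26, 2133 → Oct 26, 2134: 365 days.
Oct 26, 2134 → Oct 26, 2135: 365 days.
Oct 26, 2135 → Oct 26, 2136: 366 days (Feb 29, 2136 is in that span).
Oct 26, 2136 → Oct 26, 2137: 365 days.
Oct 26, 2137 → Oct 26, 2138: 365 days.
Oct 26, 2138 → Oct 26, 2139: 365 days.
Oct 26, 2139 → Oct 26, 2140: 366 days (Feb 29, 2140 is in that span).
Oct 26, 2140 → Oct 26, 2141: 365 days.
Oct 26, 2141 → Oct 26, 2142: 365 days.
Oct 26, 2142 → Oct 26, 2143: 365 days.
Oct 26, 2143 → Oct 26, 2144: 366 days (Feb 29, 2144 is in that span).
Oct 26, 2144 → Oct 26, 2145: 365 days.
Oct 26, 2145 → Oct 26, 2146: 365 days.
Oct 26, 2146 → Oct 26, 2147: 365 days.
Oct 26, 2147 → Oct 26, 2148: 366 days (Feb 29, 2148 is in that span).
Oct 26, 2148 → Oct 26, 2149: 365 days.
Oct 26, 2149 → Oct 26, 2150: 365 days.
Oct 26, 2150 → Oct 26, 2151: 365 days.
Oct 26, 2151 → Oct 26, 2152: 366 days (Feb 29, 2152 is in that span).
Oct 26, 2152 → Oct 26, 2153: 365 days.
Oct 26, 2153 → Oct 26, 2154: 365 days.
Oct 26, 2154 → Nov 26, 2154: 31 days (October has 31).
Nov 26, 2154 → Dec 7, 2154: 11 days.
Total: 7712 days.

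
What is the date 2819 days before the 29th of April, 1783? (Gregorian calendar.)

−365 (one year) → Apr 29, 1782 (2454 left).
−365 (one year) → Apr 29, 1781 (2089 left).
−365 (one year) → Apr 29, 1780 (1724 left).
−366 (one year; includes Feb 29, 1780) → Apr 29, 1779 (1358 left).
−365 (one year) → Apr 29, 1778 (993 left).
−365 (one year) → Apr 29, 1777 (628 left).
−365 (one year) → Apr 29, 1776 (263 left).
−29 → Mar 31, 1776 (end of Mar, 31 days; 234 left).
−31 → Feb 29, 1776 (end of Feb, 29 days; 203 left).
−29 → Jan 31, 1776 (end of Jan, 31 days; 174 left).
−31 → Dec 31, 1775 (end of Dec, 31 days; 143 left).
−31 → Nov 30, 1775 (end of Nov, 30 days; 112 left).
−30 → Oct 31, 1775 (end of Oct, 31 days; 82 left).
−31 → Sep 30, 1775 (end of Sep, 30 days; 51 left).
−30 → Aug 31, 1775 (end of Aug, 31 days; 21 left).
−21 → Aug 10, 1775.

August 10, 1775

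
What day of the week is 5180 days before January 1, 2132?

Jan 1, 2132 is a Tuesday.
5180 mod 7 = 0, so 5180 days before a Tuesday is Tuesday − 0 = Tuesday.

Tuesday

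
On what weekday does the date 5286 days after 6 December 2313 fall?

Dec 6, 2313 is a Saturday.
5286 mod 7 = 1, so 5286 days after a Saturday is Saturday + 1 = Sunday.

Sunday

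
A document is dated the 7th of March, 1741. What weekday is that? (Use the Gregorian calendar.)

Doomsday rule: the anchor day for the 1700s is Sunday. For year 41: 41÷12 = 3 r 5, and 5÷4 = 1, so 3+5+1 = 9.
Sunday + 9 ≡ Tuesday — that's 1741's doomsday.
In March the doomsday date is Mar 14.
Mar 7 is 7 days before Mar 14; 7 mod 7 = 0, so Tuesday − 0 = Tuesday.

Tuesday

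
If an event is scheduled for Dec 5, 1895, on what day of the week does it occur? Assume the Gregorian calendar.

Thursday

January 1, 1895 is a Tuesday.
Jan 1, 1895 → Feb 1, 1895: 31 days (January has 31).
Feb 1, 1895 → Mar 1, 1895: 28 days (February has 28).
Mar 1, 1895 → Apr 1, 1895: 31 days (March has 31).
Apr 1, 1895 → May 1, 1895: 30 days (April has 30).
May 1, 1895 → Jun 1, 1895: 31 days (May has 31).
Jun 1, 1895 → Jul 1, 1895: 30 days (June has 30).
Jul 1, 1895 → Aug 1, 1895: 31 days (July has 31).
Aug 1, 1895 → Sep 1, 1895: 31 days (August has 31).
Sep 1, 1895 → Oct 1, 1895: 30 days (September has 30).
Oct 1, 1895 → Nov 1, 1895: 31 days (October has 31).
Nov 1, 1895 → Dec 1, 1895: 30 days (November has 30).
Dec 1, 1895 → Dec 5, 1895: 4 days.
Total: 338 days.
338 mod 7 = 2, so Tuesday + 2 = Thursday.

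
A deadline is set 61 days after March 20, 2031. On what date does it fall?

May 20, 2031

Mar has 31 days: +12 → Apr 1, 2031 (49 left).
Apr has 30 days: +30 → May 1, 2031 (19 left).
+19 → May 20, 2031.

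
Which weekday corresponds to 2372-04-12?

Wednesday

Doomsday rule: the anchor day for the 2300s is Wednesday. For year 72: 72÷12 = 6 r 0, and 0÷4 = 0, so 6+0+0 = 6.
Wednesday + 6 ≡ Tuesday — that's 2372's doomsday.
In April the doomsday date is Apr 4.
Apr 12 is 8 days after Apr 4; 8 mod 7 = 1, so Tuesday + 1 = Wednesday.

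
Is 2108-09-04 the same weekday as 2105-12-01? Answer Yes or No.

From Dec 1, 2105 to Sep 4, 2108 is 1008 days.
1008 mod 7 = 0, so they are the same weekday.
(Dec 1, 2105 is a Tuesday; Sep 4, 2108 is a Tuesday.)

Yes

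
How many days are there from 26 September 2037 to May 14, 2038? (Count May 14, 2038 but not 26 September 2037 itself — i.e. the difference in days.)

230

Sep 26, 2037 → Oct 26, 2037: 30 days (September has 30).
Oct 26, 2037 → Nov 26, 2037: 31 days (October has 31).
Nov 26, 2037 → Dec 26, 2037: 30 days (November has 30).
Dec 26, 2037 → Jan 26, 2038: 31 days (December has 31).
Jan 26, 2038 → Feb 26, 2038: 31 days (January has 31).
Feb 26, 2038 → Mar 26, 2038: 28 days (February has 28).
Mar 26, 2038 → Apr 26, 2038: 31 days (March has 31).
Apr 26, 2038 → May 14, 2038: 18 days.
Total: 230 days.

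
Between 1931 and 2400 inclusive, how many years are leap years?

Multiples of 4 in [1931,2400]: 118.
Of those, multiples of 100: 5 (not leap unless ÷400).
Multiples of 400: 2.
Leap years = 118 − 5 + 2 = 115.

115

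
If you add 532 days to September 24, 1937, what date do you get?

+365 (one year) → Sep 24, 1938 (167 left).
Sep has 30 days: +7 → Oct 1, 1938 (160 left).
Oct has 31 days: +31 → Nov 1, 1938 (129 left).
Nov has 30 days: +30 → Dec 1, 1938 (99 left).
Dec has 31 days: +31 → Jan 1, 1939 (68 left).
Jan has 31 days: +31 → Feb 1, 1939 (37 left).
Feb has 28 days: +28 → Mar 1, 1939 (9 left).
+9 → Mar 10, 1939.

March 10, 1939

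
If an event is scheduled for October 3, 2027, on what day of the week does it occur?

Sunday

January 1, 2027 is a Friday.
Jan 1, 2027 → Feb 1, 2027: 31 days (January has 31).
Feb 1, 2027 → Mar 1, 2027: 28 days (February has 28).
Mar 1, 2027 → Apr 1, 2027: 31 days (March has 31).
Apr 1, 2027 → May 1, 2027: 30 days (April has 30).
May 1, 2027 → Jun 1, 2027: 31 days (May has 31).
Jun 1, 2027 → Jul 1, 2027: 30 days (June has 30).
Jul 1, 2027 → Aug 1, 2027: 31 days (July has 31).
Aug 1, 2027 → Sep 1, 2027: 31 days (August has 31).
Sep 1, 2027 → Oct 1, 2027: 30 days (September has 30).
Oct 1, 2027 → Oct 3, 2027: 2 days.
Total: 275 days.
275 mod 7 = 2, so Friday + 2 = Sunday.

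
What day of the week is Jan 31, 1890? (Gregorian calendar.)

Doomsday rule: the anchor day for the 1800s is Friday. For year 90: 90÷12 = 7 r 6, and 6÷4 = 1, so 7+6+1 = 14.
Friday + 14 ≡ Friday — that's 1890's doomsday.
In January the doomsday date is Jan 3 (1890 is not a leap year).
Jan 31 is 28 days after Jan 3; 28 mod 7 = 0, so Friday + 0 = Friday.

Friday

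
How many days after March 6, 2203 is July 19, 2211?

Mar 6, 2203 → Mar 6, 2204: 366 days (Feb 29, 2204 is in that span).
Mar 6, 2204 → Mar 6, 2205: 365 days.
Mar 6, 2205 → Mar 6, 2206: 365 days.
Mar 6, 2206 → Mar 6, 2207: 365 days.
Mar 6, 2207 → Mar 6, 2208: 366 days (Feb 29, 2208 is in that span).
Mar 6, 2208 → Mar 6, 2209: 365 days.
Mar 6, 2209 → Mar 6, 2210: 365 days.
Mar 6, 2210 → Mar 6, 2211: 365 days.
Mar 6, 2211 → Apr 6, 2211: 31 days (March has 31).
Apr 6, 2211 → May 6, 2211: 30 days (April has 30).
May 6, 2211 → Jun 6, 2211: 31 days (May has 31).
Jun 6, 2211 → Jul 6, 2211: 30 days (June has 30).
Jul 6, 2211 → Jul 19, 2211: 13 days.
Total: 3057 days.

3057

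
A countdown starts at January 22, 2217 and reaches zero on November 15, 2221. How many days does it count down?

1758

Jan 22, 2217 → Jan 22, 2218: 365 days.
Jan 22, 2218 → Jan 22, 2219: 365 days.
Jan 22, 2219 → Jan 22, 2220: 365 days.
Jan 22, 2220 → Jan 22, 2221: 366 days (Feb 29, 2220 is in that span).
Jan 22, 2221 → Feb 22, 2221: 31 days (January has 31).
Feb 22, 2221 → Mar 22, 2221: 28 days (February has 28).
Mar 22, 2221 → Apr 22, 2221: 31 days (March has 31).
Apr 22, 2221 → May 22, 2221: 30 days (April has 30).
May 22, 2221 → Jun 22, 2221: 31 days (May has 31).
Jun 22, 2221 → Jul 22, 2221: 30 days (June has 30).
Jul 22, 2221 → Aug 22, 2221: 31 days (July has 31).
Aug 22, 2221 → Sep 22, 2221: 31 days (August has 31).
Sep 22, 2221 → Oct 22, 2221: 30 days (September has 30).
Oct 22, 2221 → Nov 15, 2221: 24 days.
Total: 1758 days.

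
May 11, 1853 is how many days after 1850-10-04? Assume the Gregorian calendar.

Oct 4, 1850 → Oct 4, 1851: 365 days.
Oct 4, 1851 → Oct 4, 1852: 366 days (Feb 29, 1852 is in that span).
Oct 4, 1852 → Nov 4, 1852: 31 days (October has 31).
Nov 4, 1852 → Dec 4, 1852: 30 days (November has 30).
Dec 4, 1852 → Jan 4, 1853: 31 days (December has 31).
Jan 4, 1853 → Feb 4, 1853: 31 days (January has 31).
Feb 4, 1853 → Mar 4, 1853: 28 days (February has 28).
Mar 4, 1853 → Apr 4, 1853: 31 days (March has 31).
Apr 4, 1853 → May 4, 1853: 30 days (April has 30).
May 4, 1853 → May 11, 1853: 7 days.
Total: 950 days.

950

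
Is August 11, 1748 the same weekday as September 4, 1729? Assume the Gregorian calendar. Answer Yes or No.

Yes

From Sep 4, 1729 to Aug 11, 1748 is 6916 days.
6916 mod 7 = 0, so they are the same weekday.
(Sep 4, 1729 is a Sunday; Aug 11, 1748 is a Sunday.)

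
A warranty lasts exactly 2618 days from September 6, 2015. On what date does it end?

November 6, 2022

+366 (one year; includes Feb 29, 2016) → Sep 6, 2016 (2252 left).
+365 (one year) → Sep 6, 2017 (1887 left).
+365 (one year) → Sep 6, 2018 (1522 left).
+365 (one year) → Sep 6, 2019 (1157 left).
+366 (one year; includes Feb 29, 2020) → Sep 6, 2020 (791 left).
+365 (one year) → Sep 6, 2021 (426 left).
+365 (one year) → Sep 6, 2022 (61 left).
Sep has 30 days: +25 → Oct 1, 2022 (36 left).
Oct has 31 days: +31 → Nov 1, 2022 (5 left).
+5 → Nov 6, 2022.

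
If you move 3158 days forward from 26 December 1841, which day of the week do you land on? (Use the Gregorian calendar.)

Monday

First find the weekday of Dec 26, 1841. Doomsday rule: the anchor day for the 1800s is Friday. For year 41: 41÷12 = 3 r 5, and 5÷4 = 1, so 3+5+1 = 9.
Friday + 9 ≡ Sunday — that's 1841's doomsday.
In December the doomsday date is Dec 12.
Dec 26 is 14 days after Dec 12; 14 mod 7 = 0, so Sunday + 0 = Sunday.
3158 mod 7 = 1, so 3158 days after a Sunday is Sunday + 1 = Monday.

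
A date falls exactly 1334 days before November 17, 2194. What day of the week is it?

Nov 17, 2194 is a Monday.
1334 mod 7 = 4, so 1334 days before a Monday is Monday − 4 = Thursday.

Thursday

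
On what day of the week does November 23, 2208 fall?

Doomsday rule: the anchor day for the 2200s is Friday. For year 08: 8÷12 = 0 r 8, and 8÷4 = 2, so 0+8+2 = 10.
Friday + 10 ≡ Monday — that's 2208's doomsday.
In November the doomsday date is Nov 7.
Nov 23 is 16 days after Nov 7; 16 mod 7 = 2, so Monday + 2 = Wednesday.

Wednesday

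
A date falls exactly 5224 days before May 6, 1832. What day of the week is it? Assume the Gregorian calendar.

Friday

First find the weekday of May 6, 1832. Doomsday rule: the anchor day for the 1800s is Friday. For year 32: 32÷12 = 2 r 8, and 8÷4 = 2, so 2+8+2 = 12.
Friday + 12 ≡ Wednesday — that's 1832's doomsday.
In May the doomsday date is May 9.
May 6 is 3 days before May 9; 3 mod 7 = 3, so Wednesday − 3 = Sunday.
5224 mod 7 = 2, so 5224 days before a Sunday is Sunday − 2 = Friday.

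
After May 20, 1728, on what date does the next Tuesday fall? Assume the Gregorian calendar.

May 25, 1728

May 20, 1728 is a Thursday.
From Thursday to the next Tuesday is 5 days.
May 20, 1728 + 5 = May 25, 1728.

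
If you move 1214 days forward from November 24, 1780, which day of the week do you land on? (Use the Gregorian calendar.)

Monday

Nov 24, 1780 is a Friday.
1214 mod 7 = 3, so 1214 days after a Friday is Friday + 3 = Monday.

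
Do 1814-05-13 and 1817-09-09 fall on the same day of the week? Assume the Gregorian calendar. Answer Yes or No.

No

From May 13, 1814 to Sep 9, 1817 is 1215 days.
1215 mod 7 = 4, so they are different weekdays.
(May 13, 1814 is a Friday; Sep 9, 1817 is a Tuesday.)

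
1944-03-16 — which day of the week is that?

Thursday

January 1, 1944 is a Saturday.
Jan 1, 1944 → Feb 1, 1944: 31 days (January has 31).
Feb 1, 1944 → Mar 1, 1944: 29 days (February has 29).
Mar 1, 1944 → Mar 16, 1944: 15 days.
Total: 75 days.
75 mod 7 = 5, so Saturday + 5 = Thursday.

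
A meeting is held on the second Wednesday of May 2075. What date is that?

May 1, 2075 is a Wednesday.
The first Wednesday is therefore May 1 (same day).
The second Wednesday is 1 + 1×7 = May 8.

May 8, 2075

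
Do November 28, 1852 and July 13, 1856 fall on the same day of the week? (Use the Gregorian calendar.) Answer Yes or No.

From Nov 28, 1852 to Jul 13, 1856 is 1323 days.
1323 mod 7 = 0, so they are the same weekday.
(Nov 28, 1852 is a Sunday; Jul 13, 1856 is a Sunday.)

Yes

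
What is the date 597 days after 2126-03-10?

October 28, 2127

+365 (one year) → Mar 10, 2127 (232 left).
Mar has 31 days: +22 → Apr 1, 2127 (210 left).
Apr has 30 days: +30 → May 1, 2127 (180 left).
May has 31 days: +31 → Jun 1, 2127 (149 left).
Jun has 30 days: +30 → Jul 1, 2127 (119 left).
Jul has 31 days: +31 → Aug 1, 2127 (88 left).
Aug has 31 days: +31 → Sep 1, 2127 (57 left).
Sep has 30 days: +30 → Oct 1, 2127 (27 left).
+27 → Oct 28, 2127.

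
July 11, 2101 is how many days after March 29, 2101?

Mar 29, 2101 → Apr 29, 2101: 31 days (March has 31).
Apr 29, 2101 → May 29, 2101: 30 days (April has 30).
May 29, 2101 → Jun 29, 2101: 31 days (May has 31).
Jun 29, 2101 → Jul 11, 2101: 12 days.
Total: 104 days.

104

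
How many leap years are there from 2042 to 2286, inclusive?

Multiples of 4 in [2042,2286]: 61.
Of those, multiples of 100: 2 (not leap unless ÷400).
Multiples of 400: 0.
Leap years = 61 − 2 + 0 = 59.

59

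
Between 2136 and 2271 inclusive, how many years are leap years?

33

Multiples of 4 in [2136,2271]: 34.
Of those, multiples of 100: 1 (not leap unless ÷400).
Multiples of 400: 0.
Leap years = 34 − 1 + 0 = 33.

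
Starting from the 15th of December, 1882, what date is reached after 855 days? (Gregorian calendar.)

+365 (one year) → Dec 15, 1883 (490 left).
+366 (one year; includes Feb 29, 1884) → Dec 15, 1884 (124 left).
Dec has 31 days: +17 → Jan 1, 1885 (107 left).
Jan has 31 days: +31 → Feb 1, 1885 (76 left).
Feb has 28 days: +28 → Mar 1, 1885 (48 left).
Mar has 31 days: +31 → Apr 1, 1885 (17 left).
+17 → Apr 18, 1885.

April 18, 1885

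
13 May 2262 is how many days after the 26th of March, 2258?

1509

Mar 26, 2258 → Mar 26, 2259: 365 days.
Mar 26, 2259 → Mar 26, 2260: 366 days (Feb 29, 2260 is in that span).
Mar 26, 2260 → Mar 26, 2261: 365 days.
Mar 26, 2261 → Mar 26, 2262: 365 days.
Mar 26, 2262 → Apr 26, 2262: 31 days (March has 31).
Apr 26, 2262 → May 13, 2262: 17 days.
Total: 1509 days.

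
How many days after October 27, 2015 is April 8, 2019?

1259

Oct 27, 2015 → Oct 27, 2016: 366 days (Feb 29, 2016 is in that span).
Oct 27, 2016 → Oct 27, 2017: 365 days.
Oct 27, 2017 → Oct 27, 2018: 365 days.
Oct 27, 2018 → Nov 27, 2018: 31 days (October has 31).
Nov 27, 2018 → Dec 27, 2018: 30 days (November has 30).
Dec 27, 2018 → Jan 27, 2019: 31 days (December has 31).
Jan 27, 2019 → Feb 27, 2019: 31 days (January has 31).
Feb 27, 2019 → Mar 27, 2019: 28 days (February has 28).
Mar 27, 2019 → Apr 8, 2019: 12 days.
Total: 1259 days.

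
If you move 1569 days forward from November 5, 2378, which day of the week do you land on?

First find the weekday of Nov 5, 2378. Doomsday rule: the anchor day for the 2300s is Wednesday. For year 78: 78÷12 = 6 r 6, and 6÷4 = 1, so 6+6+1 = 13.
Wednesday + 13 ≡ Tuesday — that's 2378's doomsday.
In November the doomsday date is Nov 7.
Nov 5 is 2 days before Nov 7; 2 mod 7 = 2, so Tuesday − 2 = Sunday.
1569 mod 7 = 1, so 1569 days after a Sunday is Sunday + 1 = Monday.

Monday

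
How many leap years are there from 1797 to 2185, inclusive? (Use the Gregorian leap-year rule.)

Multiples of 4 in [1797,2185]: 97.
Of those, multiples of 100: 4 (not leap unless ÷400).
Multiples of 400: 1.
Leap years = 97 − 4 + 1 = 94.

94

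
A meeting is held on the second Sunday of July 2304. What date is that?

July 10, 2304

July 1, 2304 is a Friday.
The first Sunday is therefore July 3 (2 days later).
The second Sunday is 3 + 1×7 = July 10.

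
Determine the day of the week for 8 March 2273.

Saturday

Doomsday rule: the anchor day for the 2200s is Friday. For year 73: 73÷12 = 6 r 1, and 1÷4 = 0, so 6+1+0 = 7.
Friday + 7 ≡ Friday — that's 2273's doomsday.
In March the doomsday date is Mar 14.
Mar 8 is 6 days before Mar 14; 6 mod 7 = 6, so Friday − 6 = Saturday.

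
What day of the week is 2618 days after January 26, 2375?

Sunday

Jan 26, 2375 is a Sunday.
2618 mod 7 = 0, so 2618 days after a Sunday is Sunday + 0 = Sunday.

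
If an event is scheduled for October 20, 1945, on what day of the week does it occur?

Saturday

January 1, 1945 is a Monday.
Jan 1, 1945 → Feb 1, 1945: 31 days (January has 31).
Feb 1, 1945 → Mar 1, 1945: 28 days (February has 28).
Mar 1, 1945 → Apr 1, 1945: 31 days (March has 31).
Apr 1, 1945 → May 1, 1945: 30 days (April has 30).
May 1, 1945 → Jun 1, 1945: 31 days (May has 31).
Jun 1, 1945 → Jul 1, 1945: 30 days (June has 30).
Jul 1, 1945 → Aug 1, 1945: 31 days (July has 31).
Aug 1, 1945 → Sep 1, 1945: 31 days (August has 31).
Sep 1, 1945 → Oct 1, 1945: 30 days (September has 30).
Oct 1, 1945 → Oct 20, 1945: 19 days.
Total: 292 days.
292 mod 7 = 5, so Monday + 5 = Saturday.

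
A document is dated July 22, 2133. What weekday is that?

Doomsday rule: the anchor day for the 2100s is Sunday. For year 33: 33÷12 = 2 r 9, and 9÷4 = 2, so 2+9+2 = 13.
Sunday + 13 ≡ Saturday — that's 2133's doomsday.
In July the doomsday date is Jul 11.
Jul 22 is 11 days after Jul 11; 11 mod 7 = 4, so Saturday + 4 = Wednesday.

Wednesday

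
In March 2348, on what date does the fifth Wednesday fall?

March 1, 2348 is a Monday.
The first Wednesday is therefore March 3 (2 days later).
The fifth Wednesday is 3 + 4×7 = March 31.

March 31, 2348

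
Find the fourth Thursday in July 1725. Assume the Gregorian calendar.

July 1, 1725 is a Sunday.
The first Thursday is therefore July 5 (4 days later).
The fourth Thursday is 5 + 3×7 = July 26.

July 26, 1725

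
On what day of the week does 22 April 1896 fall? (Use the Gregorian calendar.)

Doomsday rule: the anchor day for the 1800s is Friday. For year 96: 96÷12 = 8 r 0, and 0÷4 = 0, so 8+0+0 = 8.
Friday + 8 ≡ Saturday — that's 1896's doomsday.
In April the doomsday date is Apr 4.
Apr 22 is 18 days after Apr 4; 18 mod 7 = 4, so Saturday + 4 = Wednesday.

Wednesday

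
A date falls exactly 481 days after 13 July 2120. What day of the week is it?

First find the weekday of Jul 13, 2120. Doomsday rule: the anchor day for the 2100s is Sunday. For year 20: 20÷12 = 1 r 8, and 8÷4 = 2, so 1+8+2 = 11.
Sunday + 11 ≡ Thursday — that's 2120's doomsday.
In July the doomsday date is Jul 11.
Jul 13 is 2 days after Jul 11; 2 mod 7 = 2, so Thursday + 2 = Saturday.
481 mod 7 = 5, so 481 days after a Saturday is Saturday + 5 = Thursday.

Thursday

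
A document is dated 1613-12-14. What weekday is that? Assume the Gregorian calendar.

Doomsday rule: the anchor day for the 1600s is Tuesday. For year 13: 13÷12 = 1 r 1, and 1÷4 = 0, so 1+1+0 = 2.
Tuesday + 2 ≡ Thursday — that's 1613's doomsday.
In December the doomsday date is Dec 12.
Dec 14 is 2 days after Dec 12; 2 mod 7 = 2, so Thursday + 2 = Saturday.

Saturday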